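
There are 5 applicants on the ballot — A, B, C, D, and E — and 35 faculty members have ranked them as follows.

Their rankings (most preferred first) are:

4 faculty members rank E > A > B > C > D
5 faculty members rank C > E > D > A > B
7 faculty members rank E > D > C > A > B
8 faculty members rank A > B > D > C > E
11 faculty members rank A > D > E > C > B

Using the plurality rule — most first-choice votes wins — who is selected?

First-place vote totals:
  A: 19
  B: 0
  C: 5
  D: 0
  E: 11
A has the most first-place votes.

A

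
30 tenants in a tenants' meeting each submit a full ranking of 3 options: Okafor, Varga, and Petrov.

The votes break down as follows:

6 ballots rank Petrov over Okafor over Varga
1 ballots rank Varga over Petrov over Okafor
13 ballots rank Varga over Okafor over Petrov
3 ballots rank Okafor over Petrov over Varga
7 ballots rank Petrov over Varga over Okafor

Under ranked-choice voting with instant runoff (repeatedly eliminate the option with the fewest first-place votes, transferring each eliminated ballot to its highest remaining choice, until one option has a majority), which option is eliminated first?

Round 1: Varga 14, Petrov 13, Okafor 3. Okafor has the fewest and is eliminated.
Round 2: Petrov 16, Varga 14. Petrov has a majority.

Okafor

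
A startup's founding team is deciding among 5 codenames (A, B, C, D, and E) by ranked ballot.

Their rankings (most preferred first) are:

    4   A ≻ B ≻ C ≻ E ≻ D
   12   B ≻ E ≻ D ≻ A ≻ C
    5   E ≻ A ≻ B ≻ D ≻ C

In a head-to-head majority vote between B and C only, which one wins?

Ballots ranking B above C: 4+12+5 = 21.
Ballots ranking C above B: 0.
B wins the head-to-head, 21–0.

B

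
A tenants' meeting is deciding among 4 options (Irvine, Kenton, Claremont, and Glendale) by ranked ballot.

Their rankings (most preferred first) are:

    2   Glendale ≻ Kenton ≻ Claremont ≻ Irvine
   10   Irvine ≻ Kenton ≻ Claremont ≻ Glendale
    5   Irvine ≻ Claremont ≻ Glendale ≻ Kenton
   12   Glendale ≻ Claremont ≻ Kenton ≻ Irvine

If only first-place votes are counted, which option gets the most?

First-place vote totals:
  Irvine: 15
  Kenton: 0
  Claremont: 0
  Glendale: 14
Irvine has the most first-place votes.

Irvine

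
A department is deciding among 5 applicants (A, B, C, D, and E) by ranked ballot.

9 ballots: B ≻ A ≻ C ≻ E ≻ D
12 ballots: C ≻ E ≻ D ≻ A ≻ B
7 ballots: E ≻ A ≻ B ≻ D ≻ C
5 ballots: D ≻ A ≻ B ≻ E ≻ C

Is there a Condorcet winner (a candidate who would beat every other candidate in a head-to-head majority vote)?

No

Head-to-head results (33 voters total):
A vs B: A wins 24–9.
A vs C: A wins 21–12.
A vs D: D wins 17–16.
A vs E: E wins 19–14.
B vs C: B wins 21–12.
B vs D: D wins 17–16.
B vs E: E wins 19–14.
C vs D: C wins 21–12.
C vs E: C wins 21–12.
D vs E: E wins 28–5.
No candidate beats all others: A beats C beats D beats A, a majority cycle.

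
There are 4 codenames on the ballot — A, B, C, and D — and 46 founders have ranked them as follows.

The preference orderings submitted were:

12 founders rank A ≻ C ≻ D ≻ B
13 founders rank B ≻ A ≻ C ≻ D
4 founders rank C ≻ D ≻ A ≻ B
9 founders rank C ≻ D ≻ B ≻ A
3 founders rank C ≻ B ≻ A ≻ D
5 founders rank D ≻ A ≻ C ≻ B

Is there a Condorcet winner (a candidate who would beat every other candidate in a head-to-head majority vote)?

No

Head-to-head results (46 voters total):
A vs B: B wins 25–21.
A vs C: A wins 30–16.
A vs D: A wins 28–18.
B vs C: C wins 33–13.
B vs D: D wins 30–16.
C vs D: C wins 41–5.
No candidate beats all others: A beats C beats B beats A, a majority cycle.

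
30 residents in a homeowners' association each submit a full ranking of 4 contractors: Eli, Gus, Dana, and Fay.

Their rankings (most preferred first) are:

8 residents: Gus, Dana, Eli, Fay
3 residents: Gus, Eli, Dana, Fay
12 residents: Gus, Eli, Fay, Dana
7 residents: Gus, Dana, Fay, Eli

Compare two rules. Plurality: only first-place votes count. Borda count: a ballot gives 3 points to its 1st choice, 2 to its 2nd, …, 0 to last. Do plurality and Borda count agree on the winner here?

Plurality first-place counts: Eli 0, Gus 30, Dana 0, Fay 0 → Gus.
Borda totals: Eli 38, Gus 90, Dana 33, Fay 19 → Gus.
The two rules agree on Gus.

Yes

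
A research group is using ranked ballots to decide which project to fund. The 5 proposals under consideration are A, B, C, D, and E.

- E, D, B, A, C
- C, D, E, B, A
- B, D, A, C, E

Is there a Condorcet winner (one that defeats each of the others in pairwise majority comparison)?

Head-to-head results (3 voters total):
A vs B: B wins 3–0.
A vs C: A wins 2–1.
A vs D: D wins 3–0.
A vs E: E wins 2–1.
B vs C: B wins 2–1.
B vs D: D wins 2–1.
B vs E: E wins 2–1.
C vs D: D wins 2–1.
C vs E: C wins 2–1.
D vs E: D wins 2–1.
D beats each rival — A (3–0), B (2–1), C (2–1), E (2–1) — so D is the Condorcet winner.

Yes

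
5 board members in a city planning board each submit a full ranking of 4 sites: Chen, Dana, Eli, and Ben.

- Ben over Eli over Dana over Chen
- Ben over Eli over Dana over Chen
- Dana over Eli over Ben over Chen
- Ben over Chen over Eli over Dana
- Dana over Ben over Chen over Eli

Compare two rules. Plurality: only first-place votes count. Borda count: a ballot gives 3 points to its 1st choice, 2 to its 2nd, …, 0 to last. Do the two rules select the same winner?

Plurality first-place counts: Chen 0, Dana 2, Eli 0, Ben 3 → Ben.
Borda totals: Chen 3, Dana 8, Eli 7, Ben 12 → Ben.
The two rules agree on Ben.

Yes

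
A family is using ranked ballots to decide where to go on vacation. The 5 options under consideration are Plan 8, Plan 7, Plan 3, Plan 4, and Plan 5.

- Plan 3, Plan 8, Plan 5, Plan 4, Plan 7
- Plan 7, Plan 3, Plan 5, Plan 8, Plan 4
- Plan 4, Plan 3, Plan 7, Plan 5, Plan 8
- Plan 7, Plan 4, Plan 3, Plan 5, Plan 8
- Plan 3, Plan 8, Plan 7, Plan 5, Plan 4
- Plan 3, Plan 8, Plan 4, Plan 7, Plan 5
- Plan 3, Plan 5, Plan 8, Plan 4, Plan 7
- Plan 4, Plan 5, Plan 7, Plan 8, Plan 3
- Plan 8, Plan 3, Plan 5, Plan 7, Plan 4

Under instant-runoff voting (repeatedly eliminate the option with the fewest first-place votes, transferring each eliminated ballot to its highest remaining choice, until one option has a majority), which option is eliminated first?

Plan 5

Round 1: Plan 3 4, Plan 7 2, Plan 4 2, Plan 8 1, Plan 5 0. Plan 5 has the fewest and is eliminated.
Round 2: Plan 3 4, Plan 7 2, Plan 4 2, Plan 8 1. Plan 8 has the fewest and is eliminated.
Round 3: Plan 3 5, Plan 7 2, Plan 4 2. Plan 3 has a majority.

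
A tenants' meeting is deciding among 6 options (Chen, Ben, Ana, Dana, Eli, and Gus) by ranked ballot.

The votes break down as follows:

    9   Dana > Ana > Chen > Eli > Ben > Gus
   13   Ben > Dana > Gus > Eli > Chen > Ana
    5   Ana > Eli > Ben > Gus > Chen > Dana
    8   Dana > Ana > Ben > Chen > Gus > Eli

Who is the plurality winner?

First-place vote totals:
  Chen: 0
  Ben: 13
  Ana: 5
  Dana: 17
  Eli: 0
  Gus: 0
Dana has the most first-place votes.

Dana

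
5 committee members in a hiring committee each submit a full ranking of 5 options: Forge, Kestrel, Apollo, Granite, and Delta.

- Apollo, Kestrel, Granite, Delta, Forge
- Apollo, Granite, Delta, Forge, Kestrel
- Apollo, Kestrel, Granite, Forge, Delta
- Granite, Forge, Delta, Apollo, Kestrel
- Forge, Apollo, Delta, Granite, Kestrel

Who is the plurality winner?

Apollo

First-place vote totals:
  Forge: 1
  Kestrel: 0
  Apollo: 3
  Granite: 1
  Delta: 0
Apollo has the most first-place votes.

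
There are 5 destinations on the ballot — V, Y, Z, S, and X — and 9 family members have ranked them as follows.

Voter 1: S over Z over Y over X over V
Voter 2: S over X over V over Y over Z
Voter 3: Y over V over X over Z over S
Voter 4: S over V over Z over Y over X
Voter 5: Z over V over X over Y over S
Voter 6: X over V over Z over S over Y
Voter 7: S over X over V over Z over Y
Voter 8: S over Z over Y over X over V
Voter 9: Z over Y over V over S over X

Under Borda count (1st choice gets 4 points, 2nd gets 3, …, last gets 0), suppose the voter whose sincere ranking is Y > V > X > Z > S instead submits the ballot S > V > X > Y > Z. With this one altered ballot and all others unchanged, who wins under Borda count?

Borda totals with the altered ballot: V 18, Y 11, Z 19, S 26, X 16.
The winner is unchanged: still S.

S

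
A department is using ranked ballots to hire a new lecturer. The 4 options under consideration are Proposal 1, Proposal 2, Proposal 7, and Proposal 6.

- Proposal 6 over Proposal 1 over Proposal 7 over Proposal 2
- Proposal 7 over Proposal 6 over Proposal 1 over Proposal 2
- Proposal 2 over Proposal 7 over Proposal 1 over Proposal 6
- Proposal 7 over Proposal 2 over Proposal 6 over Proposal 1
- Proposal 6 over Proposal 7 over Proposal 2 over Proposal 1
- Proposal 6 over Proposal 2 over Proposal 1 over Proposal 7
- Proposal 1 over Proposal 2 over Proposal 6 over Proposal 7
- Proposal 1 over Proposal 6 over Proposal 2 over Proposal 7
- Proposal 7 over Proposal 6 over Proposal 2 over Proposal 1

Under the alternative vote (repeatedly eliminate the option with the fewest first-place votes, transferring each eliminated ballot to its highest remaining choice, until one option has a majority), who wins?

Proposal 6

Round 1: Proposal 7 3, Proposal 6 3, Proposal 1 2, Proposal 2 1. Proposal 2 has the fewest and is eliminated.
Round 2: Proposal 7 4, Proposal 6 3, Proposal 1 2. Proposal 1 has the fewest and is eliminated.
Round 3: Proposal 6 5, Proposal 7 4. Proposal 6 has a majority.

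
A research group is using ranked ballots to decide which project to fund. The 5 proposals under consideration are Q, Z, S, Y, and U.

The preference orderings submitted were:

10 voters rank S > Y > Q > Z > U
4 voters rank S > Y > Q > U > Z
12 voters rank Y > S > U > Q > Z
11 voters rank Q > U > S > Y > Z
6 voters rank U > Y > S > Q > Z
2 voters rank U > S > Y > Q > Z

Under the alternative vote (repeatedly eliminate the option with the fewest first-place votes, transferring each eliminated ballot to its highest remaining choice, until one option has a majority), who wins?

S

Round 1: S 14, Y 12, Q 11, U 8, Z 0. Z has the fewest and is eliminated.
Round 2: S 14, Y 12, Q 11, U 8. U has the fewest and is eliminated.
Round 3: Y 18, S 16, Q 11. Q has the fewest and is eliminated.
Round 4: S 27, Y 18. S has a majority.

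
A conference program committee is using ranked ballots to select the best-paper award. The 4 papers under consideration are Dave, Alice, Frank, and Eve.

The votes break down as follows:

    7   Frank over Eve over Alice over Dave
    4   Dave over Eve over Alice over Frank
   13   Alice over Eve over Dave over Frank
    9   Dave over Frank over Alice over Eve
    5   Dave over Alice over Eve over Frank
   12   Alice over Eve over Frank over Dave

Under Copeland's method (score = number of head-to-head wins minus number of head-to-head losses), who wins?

Pairwise results:
  Dave vs Alice: Alice wins 32–18.
  Dave vs Frank: Dave wins 31–19.
  Dave vs Eve: Eve wins 32–18.
  Alice vs Frank: Alice wins 34–16.
  Alice vs Eve: Alice wins 39–11.
  Frank vs Eve: Eve wins 34–16.
Copeland scores (wins − losses):
  Dave: 1 − 2 = -1
  Alice: 3 − 0 = 3
  Frank: 0 − 3 = -3
  Eve: 2 − 1 = 1
Alice has the best Copeland score.

Alice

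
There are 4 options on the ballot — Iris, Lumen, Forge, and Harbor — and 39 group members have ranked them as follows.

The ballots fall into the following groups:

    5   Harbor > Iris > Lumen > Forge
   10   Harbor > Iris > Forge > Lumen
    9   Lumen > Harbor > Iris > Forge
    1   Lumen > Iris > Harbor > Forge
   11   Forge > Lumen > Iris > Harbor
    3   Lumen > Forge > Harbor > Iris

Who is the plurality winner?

First-place vote totals:
  Iris: 0
  Lumen: 13
  Forge: 11
  Harbor: 15
Harbor has the most first-place votes.

Harbor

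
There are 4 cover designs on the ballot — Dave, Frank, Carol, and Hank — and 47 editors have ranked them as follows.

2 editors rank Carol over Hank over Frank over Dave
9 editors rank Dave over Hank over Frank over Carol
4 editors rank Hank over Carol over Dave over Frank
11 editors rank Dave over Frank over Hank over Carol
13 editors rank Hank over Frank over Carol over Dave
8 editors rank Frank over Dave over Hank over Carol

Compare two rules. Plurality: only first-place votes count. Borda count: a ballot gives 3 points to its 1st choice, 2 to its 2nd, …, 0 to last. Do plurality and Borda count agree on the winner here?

No

Plurality first-place counts: Dave 20, Frank 8, Carol 2, Hank 17 → Dave.
Borda totals: Dave 80, Frank 83, Carol 27, Hank 92 → Hank.
The two rules disagree: plurality picks Dave, Borda picks Hank.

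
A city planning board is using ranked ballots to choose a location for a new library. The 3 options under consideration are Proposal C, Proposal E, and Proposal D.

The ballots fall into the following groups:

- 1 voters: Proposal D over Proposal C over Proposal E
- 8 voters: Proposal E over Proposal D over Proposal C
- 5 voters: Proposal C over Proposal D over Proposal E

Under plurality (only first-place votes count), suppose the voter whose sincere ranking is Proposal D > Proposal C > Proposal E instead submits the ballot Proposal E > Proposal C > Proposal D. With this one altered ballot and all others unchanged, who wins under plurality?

Proposal E

First-place totals with the altered ballot: Proposal C 5, Proposal E 9, Proposal D 0.
The winner is unchanged: still Proposal E.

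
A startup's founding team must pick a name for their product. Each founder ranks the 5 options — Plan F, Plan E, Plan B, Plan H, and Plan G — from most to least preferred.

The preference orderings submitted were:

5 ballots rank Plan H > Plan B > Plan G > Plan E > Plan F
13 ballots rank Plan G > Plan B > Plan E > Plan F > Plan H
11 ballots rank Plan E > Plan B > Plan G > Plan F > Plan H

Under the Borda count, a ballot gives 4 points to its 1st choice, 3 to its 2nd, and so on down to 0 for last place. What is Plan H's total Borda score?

20

Borda scores:
  Plan F: 5·0 + 13·1 + 11·1 = 24
  Plan E: 5·1 + 13·2 + 11·4 = 75
  Plan B: 5·3 + 13·3 + 11·3 = 87
  Plan H: 5·4 + 13·0 + 11·0 = 20
  Plan G: 5·2 + 13·4 + 11·2 = 84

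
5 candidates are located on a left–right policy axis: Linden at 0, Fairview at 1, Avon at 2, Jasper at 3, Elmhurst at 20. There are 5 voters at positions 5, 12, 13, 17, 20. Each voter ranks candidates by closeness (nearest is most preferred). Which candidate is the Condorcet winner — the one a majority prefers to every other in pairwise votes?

Elmhurst

With single-peaked preferences on a line, the Condorcet winner is the candidate closest to the median voter.
The median voter (position 13) is closest to Elmhurst at 20.
Check: Elmhurst vs Jasper — voters closer to Elmhurst: 4 of 5.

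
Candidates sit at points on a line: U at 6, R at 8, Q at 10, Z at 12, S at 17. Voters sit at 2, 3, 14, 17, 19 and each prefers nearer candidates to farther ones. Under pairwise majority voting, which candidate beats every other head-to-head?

With single-peaked preferences on a line, the Condorcet winner is the candidate closest to the median voter.
The median voter (position 14) is closest to Z at 12.
Check: Z vs R — voters closer to Z: 3 of 5.

Z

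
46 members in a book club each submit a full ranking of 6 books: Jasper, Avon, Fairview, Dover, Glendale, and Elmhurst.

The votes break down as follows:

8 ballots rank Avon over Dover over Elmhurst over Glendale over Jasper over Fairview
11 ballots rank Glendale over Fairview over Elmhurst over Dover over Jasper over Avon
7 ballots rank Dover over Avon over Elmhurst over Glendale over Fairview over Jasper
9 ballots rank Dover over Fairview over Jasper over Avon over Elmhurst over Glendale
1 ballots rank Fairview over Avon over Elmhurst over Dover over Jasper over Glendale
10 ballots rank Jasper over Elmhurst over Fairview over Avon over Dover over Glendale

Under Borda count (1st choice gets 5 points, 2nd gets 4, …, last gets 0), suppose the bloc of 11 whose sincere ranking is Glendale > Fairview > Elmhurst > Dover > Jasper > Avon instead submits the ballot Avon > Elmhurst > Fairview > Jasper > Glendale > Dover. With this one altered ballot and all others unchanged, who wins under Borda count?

Avon

Borda totals with the altered ballot: Jasper 108, Avon 165, Fairview 111, Dover 124, Glendale 41, Elmhurst 141.
The switch changes the winner from Dover to Avon.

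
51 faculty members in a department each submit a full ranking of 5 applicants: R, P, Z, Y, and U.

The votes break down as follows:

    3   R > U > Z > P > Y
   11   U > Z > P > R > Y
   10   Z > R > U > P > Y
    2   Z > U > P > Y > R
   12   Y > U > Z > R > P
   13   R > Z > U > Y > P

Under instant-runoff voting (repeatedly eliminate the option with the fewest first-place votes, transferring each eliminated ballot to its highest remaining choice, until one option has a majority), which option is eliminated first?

P

Round 1: R 16, Z 12, Y 12, U 11, P 0. P has the fewest and is eliminated.
Round 2: R 16, Z 12, Y 12, U 11. U has the fewest and is eliminated.
Round 3: Z 23, R 16, Y 12. Y has the fewest and is eliminated.
Round 4: Z 35, R 16. Z has a majority.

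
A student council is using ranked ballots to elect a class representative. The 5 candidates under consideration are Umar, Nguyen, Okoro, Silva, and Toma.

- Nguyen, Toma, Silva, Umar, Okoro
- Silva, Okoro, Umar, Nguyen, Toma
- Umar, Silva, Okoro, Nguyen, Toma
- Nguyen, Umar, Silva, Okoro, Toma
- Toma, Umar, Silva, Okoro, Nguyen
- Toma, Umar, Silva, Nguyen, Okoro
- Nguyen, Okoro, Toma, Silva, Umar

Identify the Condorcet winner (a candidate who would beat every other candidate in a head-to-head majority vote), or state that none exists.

None — there is no Condorcet winner

Head-to-head results (7 voters total):
Umar vs Nguyen: Umar wins 4–3.
Umar vs Okoro: Umar wins 5–2.
Umar vs Silva: Umar wins 4–3.
Umar vs Toma: Toma wins 4–3.
Nguyen vs Okoro: Nguyen wins 4–3.
Nguyen vs Silva: Silva wins 4–3.
Nguyen vs Toma: Nguyen wins 5–2.
Okoro vs Silva: Silva wins 6–1.
Okoro vs Toma: Okoro wins 4–3.
Silva vs Toma: Toma wins 4–3.
No candidate beats all others: Umar beats Nguyen beats Toma beats Umar, a majority cycle.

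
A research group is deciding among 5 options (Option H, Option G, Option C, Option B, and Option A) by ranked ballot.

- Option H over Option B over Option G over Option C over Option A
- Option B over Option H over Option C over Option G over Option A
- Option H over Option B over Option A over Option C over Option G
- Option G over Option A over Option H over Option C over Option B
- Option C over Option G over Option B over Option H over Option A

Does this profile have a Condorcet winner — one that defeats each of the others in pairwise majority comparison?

Head-to-head results (5 voters total):
Option H vs Option G: Option H wins 3–2.
Option H vs Option C: Option H wins 4–1.
Option H vs Option B: Option H wins 3–2.
Option H vs Option A: Option H wins 4–1.
Option G vs Option C: Option C wins 3–2.
Option G vs Option B: Option B wins 3–2.
Option G vs Option A: Option G wins 4–1.
Option C vs Option B: Option B wins 3–2.
Option C vs Option A: Option C wins 3–2.
Option B vs Option A: Option B wins 4–1.
Option H beats each rival — Option G (3–2), Option C (4–1), Option B (3–2), Option A (4–1) — so Option H is the Condorcet winner.

Yes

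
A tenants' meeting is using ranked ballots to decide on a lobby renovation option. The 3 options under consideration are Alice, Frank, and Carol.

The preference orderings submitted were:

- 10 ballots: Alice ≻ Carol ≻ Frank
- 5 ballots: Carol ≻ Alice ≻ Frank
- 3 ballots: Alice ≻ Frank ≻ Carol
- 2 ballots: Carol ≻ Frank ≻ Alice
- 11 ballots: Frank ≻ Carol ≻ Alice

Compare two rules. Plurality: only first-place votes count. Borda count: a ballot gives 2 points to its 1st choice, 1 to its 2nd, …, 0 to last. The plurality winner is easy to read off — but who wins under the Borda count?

Plurality first-place counts: Alice 13, Frank 11, Carol 7 → Alice.
Borda totals: Alice 31, Frank 27, Carol 35 → Carol.

Carol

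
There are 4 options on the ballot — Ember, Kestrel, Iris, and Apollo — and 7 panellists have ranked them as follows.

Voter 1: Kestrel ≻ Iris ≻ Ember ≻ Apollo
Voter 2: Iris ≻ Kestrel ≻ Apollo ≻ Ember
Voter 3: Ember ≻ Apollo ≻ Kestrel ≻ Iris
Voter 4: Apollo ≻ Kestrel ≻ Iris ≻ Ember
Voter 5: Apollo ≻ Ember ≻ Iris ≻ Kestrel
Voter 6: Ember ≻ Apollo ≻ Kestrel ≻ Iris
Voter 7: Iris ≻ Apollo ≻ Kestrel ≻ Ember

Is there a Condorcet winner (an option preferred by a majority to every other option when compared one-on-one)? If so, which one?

Apollo

Head-to-head results (7 voters total):
Ember vs Kestrel: Kestrel wins 4–3.
Ember vs Iris: Iris wins 4–3.
Ember vs Apollo: Apollo wins 4–3.
Kestrel vs Iris: Kestrel wins 4–3.
Kestrel vs Apollo: Apollo wins 5–2.
Iris vs Apollo: Apollo wins 4–3.
Apollo beats each rival — Ember (4–3), Kestrel (5–2), Iris (4–3) — so Apollo is the Condorcet winner.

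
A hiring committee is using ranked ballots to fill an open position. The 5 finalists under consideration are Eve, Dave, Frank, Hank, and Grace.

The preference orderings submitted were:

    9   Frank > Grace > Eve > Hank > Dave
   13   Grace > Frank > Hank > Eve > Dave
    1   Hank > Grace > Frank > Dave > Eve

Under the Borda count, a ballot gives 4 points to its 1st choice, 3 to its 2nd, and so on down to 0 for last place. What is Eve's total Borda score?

Borda scores:
  Eve: 9·2 + 13·1 + 0 = 31
  Dave: 9·0 + 13·0 + 1 = 1
  Frank: 9·4 + 13·3 + 2 = 77
  Hank: 9·1 + 13·2 + 4 = 39
  Grace: 9·3 + 13·4 + 3 = 82

31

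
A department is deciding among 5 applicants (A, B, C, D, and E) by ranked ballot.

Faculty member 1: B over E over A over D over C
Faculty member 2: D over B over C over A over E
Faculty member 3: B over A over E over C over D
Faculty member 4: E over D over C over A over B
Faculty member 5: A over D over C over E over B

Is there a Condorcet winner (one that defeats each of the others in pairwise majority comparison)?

Head-to-head results (5 voters total):
A vs B: B wins 3–2.
A vs C: A wins 3–2.
A vs D: A wins 3–2.
A vs E: A wins 3–2.
B vs C: B wins 3–2.
B vs D: D wins 3–2.
B vs E: B wins 3–2.
C vs D: D wins 4–1.
C vs E: E wins 3–2.
D vs E: E wins 3–2.
No candidate beats all others: A beats D beats B beats A, a majority cycle.

No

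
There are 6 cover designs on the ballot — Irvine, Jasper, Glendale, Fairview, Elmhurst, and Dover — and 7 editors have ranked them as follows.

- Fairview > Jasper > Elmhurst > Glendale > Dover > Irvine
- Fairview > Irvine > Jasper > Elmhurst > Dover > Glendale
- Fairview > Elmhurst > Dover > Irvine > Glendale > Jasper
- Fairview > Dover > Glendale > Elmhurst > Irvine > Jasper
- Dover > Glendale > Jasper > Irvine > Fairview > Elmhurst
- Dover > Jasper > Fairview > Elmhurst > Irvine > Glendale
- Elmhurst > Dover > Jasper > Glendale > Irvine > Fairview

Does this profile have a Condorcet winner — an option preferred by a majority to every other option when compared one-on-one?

Yes

Head-to-head results (7 voters total):
Irvine vs Jasper: Jasper wins 4–3.
Irvine vs Glendale: Glendale wins 4–3.
Irvine vs Fairview: Fairview wins 5–2.
Irvine vs Elmhurst: Elmhurst wins 5–2.
Irvine vs Dover: Dover wins 6–1.
Jasper vs Glendale: Jasper wins 4–3.
Jasper vs Fairview: Fairview wins 4–3.
Jasper vs Elmhurst: Jasper wins 4–3.
Jasper vs Dover: Dover wins 5–2.
Glendale vs Fairview: Fairview wins 5–2.
Glendale vs Elmhurst: Elmhurst wins 5–2.
Glendale vs Dover: Dover wins 6–1.
Fairview vs Elmhurst: Fairview wins 6–1.
Fairview vs Dover: Fairview wins 4–3.
Elmhurst vs Dover: Elmhurst wins 4–3.
Fairview beats each rival — Irvine (5–2), Jasper (4–3), Glendale (5–2), Elmhurst (6–1), Dover (4–3) — so Fairview is the Condorcet winner.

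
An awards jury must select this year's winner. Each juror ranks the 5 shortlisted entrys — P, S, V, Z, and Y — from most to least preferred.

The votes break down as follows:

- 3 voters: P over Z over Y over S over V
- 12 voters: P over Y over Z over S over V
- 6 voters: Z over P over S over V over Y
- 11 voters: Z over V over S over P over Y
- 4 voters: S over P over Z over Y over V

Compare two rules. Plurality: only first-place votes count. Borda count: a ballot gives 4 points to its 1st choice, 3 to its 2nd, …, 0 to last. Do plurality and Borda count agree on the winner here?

Plurality first-place counts: P 15, S 4, V 0, Z 17, Y 0 → Z.
Borda totals: P 101, S 65, V 39, Z 109, Y 46 → Z.
The two rules agree on Z.

Yes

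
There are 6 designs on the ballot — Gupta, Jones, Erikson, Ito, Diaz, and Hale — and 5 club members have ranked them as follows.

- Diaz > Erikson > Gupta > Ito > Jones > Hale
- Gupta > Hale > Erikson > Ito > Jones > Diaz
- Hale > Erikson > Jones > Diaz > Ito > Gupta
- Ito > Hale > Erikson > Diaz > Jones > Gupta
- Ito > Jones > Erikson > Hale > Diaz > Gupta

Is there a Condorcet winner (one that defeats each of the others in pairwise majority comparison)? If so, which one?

Head-to-head results (5 voters total):
Gupta vs Jones: Jones wins 3–2.
Gupta vs Erikson: Erikson wins 4–1.
Gupta vs Ito: Ito wins 3–2.
Gupta vs Diaz: Diaz wins 4–1.
Gupta vs Hale: Hale wins 3–2.
Jones vs Erikson: Erikson wins 4–1.
Jones vs Ito: Ito wins 4–1.
Jones vs Diaz: Jones wins 3–2.
Jones vs Hale: Hale wins 3–2.
Erikson vs Ito: Erikson wins 3–2.
Erikson vs Diaz: Erikson wins 4–1.
Erikson vs Hale: Hale wins 3–2.
Ito vs Diaz: Ito wins 3–2.
Ito vs Hale: Ito wins 3–2.
Diaz vs Hale: Hale wins 4–1.
No candidate beats all others: Erikson beats Ito beats Hale beats Erikson, a majority cycle.

No Condorcet winner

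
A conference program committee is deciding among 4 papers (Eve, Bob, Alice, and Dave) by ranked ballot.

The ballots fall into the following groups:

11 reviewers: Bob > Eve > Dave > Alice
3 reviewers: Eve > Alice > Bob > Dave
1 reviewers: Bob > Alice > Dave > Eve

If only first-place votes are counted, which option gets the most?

Bob

First-place vote totals:
  Eve: 3
  Bob: 12
  Alice: 0
  Dave: 0
Bob has the most first-place votes.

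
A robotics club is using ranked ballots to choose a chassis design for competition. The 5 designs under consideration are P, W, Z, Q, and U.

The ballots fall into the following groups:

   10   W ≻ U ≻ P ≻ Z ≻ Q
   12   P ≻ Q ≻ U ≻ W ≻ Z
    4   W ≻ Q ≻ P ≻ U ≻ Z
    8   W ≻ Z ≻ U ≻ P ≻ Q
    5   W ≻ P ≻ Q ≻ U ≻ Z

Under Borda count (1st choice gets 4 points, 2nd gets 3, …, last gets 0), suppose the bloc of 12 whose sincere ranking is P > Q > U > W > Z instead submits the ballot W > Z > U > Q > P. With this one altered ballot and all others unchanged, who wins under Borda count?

Borda totals with the altered ballot: P 51, W 156, Z 70, Q 34, U 79.
The winner is unchanged: still W.

W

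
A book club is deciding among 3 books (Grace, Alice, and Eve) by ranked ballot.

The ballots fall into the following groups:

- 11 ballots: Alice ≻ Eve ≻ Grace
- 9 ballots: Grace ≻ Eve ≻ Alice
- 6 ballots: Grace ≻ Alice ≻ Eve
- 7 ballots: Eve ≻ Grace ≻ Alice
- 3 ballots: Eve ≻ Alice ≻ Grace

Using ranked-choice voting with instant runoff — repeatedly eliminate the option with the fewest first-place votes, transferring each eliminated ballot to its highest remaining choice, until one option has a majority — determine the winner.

Grace

Round 1: Grace 15, Alice 11, Eve 10. Eve has the fewest and is eliminated.
Round 2: Grace 22, Alice 14. Grace has a majority.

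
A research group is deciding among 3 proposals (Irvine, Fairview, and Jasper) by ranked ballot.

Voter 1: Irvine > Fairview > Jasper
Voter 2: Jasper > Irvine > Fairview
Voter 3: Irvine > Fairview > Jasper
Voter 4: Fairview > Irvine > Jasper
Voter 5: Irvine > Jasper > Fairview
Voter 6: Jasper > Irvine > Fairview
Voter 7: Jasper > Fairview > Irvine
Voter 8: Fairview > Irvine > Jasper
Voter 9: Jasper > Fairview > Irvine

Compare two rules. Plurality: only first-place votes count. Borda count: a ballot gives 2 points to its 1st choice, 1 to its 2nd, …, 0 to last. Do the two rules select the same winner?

No

Plurality first-place counts: Irvine 3, Fairview 2, Jasper 4 → Jasper.
Borda totals: Irvine 10, Fairview 8, Jasper 9 → Irvine.
The two rules disagree: plurality picks Jasper, Borda picks Irvine.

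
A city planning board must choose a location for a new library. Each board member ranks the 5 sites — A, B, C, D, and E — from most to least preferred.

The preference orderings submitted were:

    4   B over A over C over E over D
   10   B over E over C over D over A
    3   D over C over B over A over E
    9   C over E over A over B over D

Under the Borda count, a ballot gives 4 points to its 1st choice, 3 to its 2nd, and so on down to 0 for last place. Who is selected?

C

Borda scores:
  A: 4·3 + 10·0 + 3·1 + 9·2 = 33
  B: 4·4 + 10·4 + 3·2 + 9·1 = 71
  C: 4·2 + 10·2 + 3·3 + 9·4 = 73
  D: 4·0 + 10·1 + 3·4 + 9·0 = 22
  E: 4·1 + 10·3 + 3·0 + 9·3 = 61
C has the highest total.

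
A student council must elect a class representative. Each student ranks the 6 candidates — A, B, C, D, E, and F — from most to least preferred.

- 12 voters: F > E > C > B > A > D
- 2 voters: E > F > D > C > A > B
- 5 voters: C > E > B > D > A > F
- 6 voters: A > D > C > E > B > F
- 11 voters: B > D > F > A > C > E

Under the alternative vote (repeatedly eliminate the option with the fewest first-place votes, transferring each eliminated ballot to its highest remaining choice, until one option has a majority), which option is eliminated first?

D

Round 1: F 12, B 11, A 6, C 5, E 2, D 0. D has the fewest and is eliminated.
Round 2: F 12, B 11, A 6, C 5, E 2. E has the fewest and is eliminated.
Round 3: F 14, B 11, A 6, C 5. C has the fewest and is eliminated.
Round 4: B 16, F 14, A 6. A has the fewest and is eliminated.
Round 5: B 22, F 14. B has a majority.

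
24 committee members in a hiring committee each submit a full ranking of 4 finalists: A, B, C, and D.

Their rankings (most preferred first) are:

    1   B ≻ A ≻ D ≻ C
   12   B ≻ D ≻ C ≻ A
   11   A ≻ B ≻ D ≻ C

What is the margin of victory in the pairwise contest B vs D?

24

Ballots ranking B above D: 1+12+11 = 24.
Ballots ranking D above B: 0.
B wins 24–0, a margin of 24.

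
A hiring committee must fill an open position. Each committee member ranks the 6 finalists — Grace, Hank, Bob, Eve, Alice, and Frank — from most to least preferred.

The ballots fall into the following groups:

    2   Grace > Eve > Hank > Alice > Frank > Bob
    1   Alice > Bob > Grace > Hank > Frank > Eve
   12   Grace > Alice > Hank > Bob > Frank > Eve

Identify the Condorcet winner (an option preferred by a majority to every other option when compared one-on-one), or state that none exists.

Head-to-head results (15 voters total):
Grace vs Hank: Grace wins 15–0.
Grace vs Bob: Grace wins 14–1.
Grace vs Eve: Grace wins 15–0.
Grace vs Alice: Grace wins 14–1.
Grace vs Frank: Grace wins 15–0.
Hank vs Bob: Hank wins 14–1.
Hank vs Eve: Hank wins 13–2.
Hank vs Alice: Alice wins 13–2.
Hank vs Frank: Hank wins 15–0.
Bob vs Eve: Bob wins 13–2.
Bob vs Alice: Alice wins 15–0.
Bob vs Frank: Bob wins 13–2.
Eve vs Alice: Alice wins 13–2.
Eve vs Frank: Frank wins 13–2.
Alice vs Frank: Alice wins 15–0.
Grace beats each rival — Hank (15–0), Bob (14–1), Eve (15–0), Alice (14–1), Frank (15–0) — so Grace is the Condorcet winner.

Grace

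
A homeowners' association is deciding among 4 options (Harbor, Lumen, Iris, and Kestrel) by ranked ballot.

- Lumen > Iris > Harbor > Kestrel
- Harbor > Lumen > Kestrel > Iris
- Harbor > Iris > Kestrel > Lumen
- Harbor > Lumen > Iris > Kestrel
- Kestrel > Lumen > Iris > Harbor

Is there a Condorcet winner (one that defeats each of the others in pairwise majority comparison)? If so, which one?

Head-to-head results (5 voters total):
Harbor vs Lumen: Harbor wins 3–2.
Harbor vs Iris: Harbor wins 3–2.
Harbor vs Kestrel: Harbor wins 4–1.
Lumen vs Iris: Lumen wins 4–1.
Lumen vs Kestrel: Lumen wins 3–2.
Iris vs Kestrel: Iris wins 3–2.
Harbor beats each rival — Lumen (3–2), Iris (3–2), Kestrel (4–1) — so Harbor is the Condorcet winner.

Harbor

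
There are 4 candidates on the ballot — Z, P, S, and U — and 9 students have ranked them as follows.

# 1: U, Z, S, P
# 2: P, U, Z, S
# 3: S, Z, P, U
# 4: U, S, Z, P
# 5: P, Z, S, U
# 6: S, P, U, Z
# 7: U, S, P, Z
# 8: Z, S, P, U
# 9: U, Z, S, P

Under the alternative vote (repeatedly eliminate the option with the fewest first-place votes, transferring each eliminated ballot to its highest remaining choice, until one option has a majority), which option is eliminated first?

Round 1: U 4, P 2, S 2, Z 1. Z has the fewest and is eliminated.
Round 2: U 4, S 3, P 2. P has the fewest and is eliminated.
Round 3: U 5, S 4. U has a majority.

Z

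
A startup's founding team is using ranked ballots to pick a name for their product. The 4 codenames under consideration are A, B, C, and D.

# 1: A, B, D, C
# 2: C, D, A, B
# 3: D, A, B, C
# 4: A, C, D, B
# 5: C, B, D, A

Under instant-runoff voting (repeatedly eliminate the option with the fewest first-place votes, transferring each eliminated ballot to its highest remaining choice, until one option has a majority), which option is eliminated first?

B

Round 1: A 2, C 2, D 1, B 0. B has the fewest and is eliminated.
Round 2: A 2, C 2, D 1. D has the fewest and is eliminated.
Round 3: A 3, C 2. A has a majority.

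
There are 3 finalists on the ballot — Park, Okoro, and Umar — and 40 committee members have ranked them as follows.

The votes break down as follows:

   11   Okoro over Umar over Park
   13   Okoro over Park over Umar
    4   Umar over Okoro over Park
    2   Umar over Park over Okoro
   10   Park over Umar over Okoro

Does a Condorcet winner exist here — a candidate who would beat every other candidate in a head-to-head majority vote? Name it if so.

Okoro

Head-to-head results (40 voters total):
Park vs Okoro: Okoro wins 28–12.
Park vs Umar: Park wins 23–17.
Okoro vs Umar: Okoro wins 24–16.
Okoro beats each rival — Park (28–12), Umar (24–16) — so Okoro is the Condorcet winner.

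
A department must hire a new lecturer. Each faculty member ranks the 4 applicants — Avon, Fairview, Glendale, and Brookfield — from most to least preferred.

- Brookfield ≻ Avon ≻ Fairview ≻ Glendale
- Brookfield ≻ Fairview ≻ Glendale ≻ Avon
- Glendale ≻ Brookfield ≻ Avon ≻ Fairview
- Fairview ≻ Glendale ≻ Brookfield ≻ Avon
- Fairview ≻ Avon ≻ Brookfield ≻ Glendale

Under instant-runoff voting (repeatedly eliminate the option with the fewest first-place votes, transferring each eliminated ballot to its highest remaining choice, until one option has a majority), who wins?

Brookfield

Round 1: Fairview 2, Brookfield 2, Glendale 1, Avon 0. Avon has the fewest and is eliminated.
Round 2: Fairview 2, Brookfield 2, Glendale 1. Glendale has the fewest and is eliminated.
Round 3: Brookfield 3, Fairview 2. Brookfield has a majority.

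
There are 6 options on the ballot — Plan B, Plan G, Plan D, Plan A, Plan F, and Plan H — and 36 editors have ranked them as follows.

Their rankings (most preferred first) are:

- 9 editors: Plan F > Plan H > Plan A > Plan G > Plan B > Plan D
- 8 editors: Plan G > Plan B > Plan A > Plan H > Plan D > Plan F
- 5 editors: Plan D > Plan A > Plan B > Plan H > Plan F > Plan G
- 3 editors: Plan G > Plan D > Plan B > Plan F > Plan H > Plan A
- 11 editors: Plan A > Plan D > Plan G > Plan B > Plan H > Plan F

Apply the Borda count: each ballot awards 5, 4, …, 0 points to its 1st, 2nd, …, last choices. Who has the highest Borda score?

Plan A

Borda scores:
  Plan B: 9·1 + 8·4 + 5·3 + 3·3 + 11·2 = 87
  Plan G: 9·2 + 8·5 + 5·0 + 3·5 + 11·3 = 106
  Plan D: 9·0 + 8·1 + 5·5 + 3·4 + 11·4 = 89
  Plan A: 9·3 + 8·3 + 5·4 + 3·0 + 11·5 = 126
  Plan F: 9·5 + 8·0 + 5·1 + 3·2 + 11·0 = 56
  Plan H: 9·4 + 8·2 + 5·2 + 3·1 + 11·1 = 76
Plan A has the highest total.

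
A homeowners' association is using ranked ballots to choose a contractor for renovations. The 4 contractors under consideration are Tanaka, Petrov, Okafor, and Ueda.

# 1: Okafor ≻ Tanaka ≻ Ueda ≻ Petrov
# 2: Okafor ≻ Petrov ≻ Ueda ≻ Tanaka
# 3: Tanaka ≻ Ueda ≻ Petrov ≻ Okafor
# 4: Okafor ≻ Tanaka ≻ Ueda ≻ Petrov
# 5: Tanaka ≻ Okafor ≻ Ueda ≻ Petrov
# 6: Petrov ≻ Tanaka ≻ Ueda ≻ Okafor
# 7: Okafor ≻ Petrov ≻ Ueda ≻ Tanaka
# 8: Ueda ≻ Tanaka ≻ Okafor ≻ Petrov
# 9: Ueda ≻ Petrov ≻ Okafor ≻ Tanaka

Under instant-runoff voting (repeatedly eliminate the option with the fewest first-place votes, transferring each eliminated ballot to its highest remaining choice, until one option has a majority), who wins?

Okafor

Round 1: Okafor 4, Tanaka 2, Ueda 2, Petrov 1. Petrov has the fewest and is eliminated.
Round 2: Okafor 4, Tanaka 3, Ueda 2. Ueda has the fewest and is eliminated.
Round 3: Okafor 5, Tanaka 4. Okafor has a majority.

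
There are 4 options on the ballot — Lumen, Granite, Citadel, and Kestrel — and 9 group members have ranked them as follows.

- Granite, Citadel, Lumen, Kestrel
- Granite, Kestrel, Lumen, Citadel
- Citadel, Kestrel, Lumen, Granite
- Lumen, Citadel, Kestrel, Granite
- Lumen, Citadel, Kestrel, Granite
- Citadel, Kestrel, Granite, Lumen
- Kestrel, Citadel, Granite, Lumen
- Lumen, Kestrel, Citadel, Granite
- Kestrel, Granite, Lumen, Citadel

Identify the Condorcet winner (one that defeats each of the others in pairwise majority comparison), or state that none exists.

Head-to-head results (9 voters total):
Lumen vs Granite: Granite wins 5–4.
Lumen vs Citadel: Lumen wins 5–4.
Lumen vs Kestrel: Kestrel wins 5–4.
Granite vs Citadel: Citadel wins 6–3.
Granite vs Kestrel: Kestrel wins 7–2.
Citadel vs Kestrel: Citadel wins 5–4.
No candidate beats all others: Lumen beats Citadel beats Granite beats Lumen, a majority cycle.

No Condorcet winner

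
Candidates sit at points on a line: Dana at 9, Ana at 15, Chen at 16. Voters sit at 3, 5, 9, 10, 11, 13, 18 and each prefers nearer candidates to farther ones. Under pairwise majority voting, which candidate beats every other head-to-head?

With single-peaked preferences on a line, the Condorcet winner is the candidate closest to the median voter.
The median voter (position 10) is closest to Dana at 9.
Check: Dana vs Ana — voters closer to Dana: 5 of 7.

Dana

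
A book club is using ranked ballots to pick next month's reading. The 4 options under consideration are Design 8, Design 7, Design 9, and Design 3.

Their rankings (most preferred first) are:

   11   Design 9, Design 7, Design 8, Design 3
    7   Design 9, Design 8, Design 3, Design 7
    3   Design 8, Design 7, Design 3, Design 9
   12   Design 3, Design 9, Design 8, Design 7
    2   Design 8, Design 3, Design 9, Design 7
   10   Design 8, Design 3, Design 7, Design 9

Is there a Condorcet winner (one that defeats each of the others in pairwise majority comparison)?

No

Head-to-head results (45 voters total):
Design 8 vs Design 7: Design 8 wins 34–11.
Design 8 vs Design 9: Design 9 wins 30–15.
Design 8 vs Design 3: Design 8 wins 33–12.
Design 7 vs Design 9: Design 9 wins 32–13.
Design 7 vs Design 3: Design 3 wins 31–14.
Design 9 vs Design 3: Design 3 wins 27–18.
No candidate beats all others: Design 8 beats Design 3 beats Design 9 beats Design 8, a majority cycle.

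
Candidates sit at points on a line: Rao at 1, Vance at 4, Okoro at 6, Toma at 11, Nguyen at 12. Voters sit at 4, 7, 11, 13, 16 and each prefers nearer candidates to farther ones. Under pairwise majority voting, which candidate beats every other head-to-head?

With single-peaked preferences on a line, the Condorcet winner is the candidate closest to the median voter.
The median voter (position 11) is closest to Toma at 11.
Check: Toma vs Nguyen — voters closer to Toma: 3 of 5.

Toma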